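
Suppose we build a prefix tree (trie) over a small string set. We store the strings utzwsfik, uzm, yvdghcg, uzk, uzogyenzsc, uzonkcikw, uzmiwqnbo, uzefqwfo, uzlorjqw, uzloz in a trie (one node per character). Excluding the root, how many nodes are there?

51

Insert word by word; a character creates a node only if that edge doesn't already exist:
  "utzwsfik" → 8 new (u, t, z, w, s, f, i, k)
  "uzm" → prefix "u" already present; 2 new (z, m)
  "yvdghcg" → 7 new (y, v, d, g, h, c, g)
  "uzk" → prefix "uz" already present; 1 new (k)
  "uzogyenzsc" → prefix "uz" already present; 8 new (o, g, y, e, n, z, s, c)
  "uzonkcikw" → prefix "uzo" already present; 6 new (n, k, c, i, k, w)
  "uzmiwqnbo" → prefix "uzm" already present; 6 new (i, w, q, n, b, o)
  "uzefqwfo" → prefix "uz" already present; 6 new (e, f, q, w, f, o)
  "uzlorjqw" → prefix "uz" already present; 6 new (l, o, r, j, q, w)
  "uzloz" → prefix "uzlo" already present; 1 new (z)
Total nodes = 8 + 2 + 7 + 1 + 8 + 6 + 6 + 6 + 6 + 1 = 51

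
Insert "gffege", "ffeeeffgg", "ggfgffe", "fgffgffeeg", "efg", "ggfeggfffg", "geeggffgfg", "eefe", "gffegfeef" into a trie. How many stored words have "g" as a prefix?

5

Traverse to the node for "g", then collect every word in that subtree.
Matches: "geeggffgfg", "gffege", "gffegfeef", "ggfeggfffg", "ggfgffe"
Count: 5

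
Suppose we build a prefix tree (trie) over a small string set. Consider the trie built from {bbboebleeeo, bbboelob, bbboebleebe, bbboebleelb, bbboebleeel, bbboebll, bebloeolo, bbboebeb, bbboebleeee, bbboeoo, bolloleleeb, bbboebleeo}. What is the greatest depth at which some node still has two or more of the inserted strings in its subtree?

10

Equivalently: take the maximum, over all pairs, of their longest common prefix length.
"bbboebleeee" and "bbboebleeel" agree on "bbboebleee" (10 characters) before diverging; nothing deeper is shared.
Longest shared-prefix length: 10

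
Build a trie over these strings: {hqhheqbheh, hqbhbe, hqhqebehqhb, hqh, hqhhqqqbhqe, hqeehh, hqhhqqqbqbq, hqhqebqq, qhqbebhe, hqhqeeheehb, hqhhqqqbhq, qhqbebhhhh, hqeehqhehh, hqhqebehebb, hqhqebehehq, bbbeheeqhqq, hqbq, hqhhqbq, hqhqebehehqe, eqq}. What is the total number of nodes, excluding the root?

83

Insert word by word; a character creates a node only if that edge doesn't already exist:
  "hqhheqbheh" → 10 new (h, q, h, h, e, q, b, h, e, h)
  "hqbhbe" → prefix "hq" already present; 4 new (b, h, b, e)
  "hqhqebehqhb" → prefix "hqh" already present; 8 new (q, e, b, e, h, q, h, b)
  "hqh" → prefix "hqh" already present; 0 new (none)
  "hqhhqqqbhqe" → prefix "hqhh" already present; 7 new (q, q, q, b, h, q, e)
  "hqeehh" → prefix "hq" already present; 4 new (e, e, h, h)
  "hqhhqqqbqbq" → prefix "hqhhqqqb" already present; 3 new (q, b, q)
  "hqhqebqq" → prefix "hqhqeb" already present; 2 new (q, q)
  "qhqbebhe" → 8 new (q, h, q, b, e, b, h, e)
  "hqhqeeheehb" → prefix "hqhqe" already present; 6 new (e, h, e, e, h, b)
  "hqhhqqqbhq" → prefix "hqhhqqqbhq" already present; 0 new (none)
  "qhqbebhhhh" → prefix "qhqbebh" already present; 3 new (h, h, h)
  "hqeehqhehh" → prefix "hqeeh" already present; 5 new (q, h, e, h, h)
  "hqhqebehebb" → prefix "hqhqebeh" already present; 3 new (e, b, b)
  "hqhqebehehq" → prefix "hqhqebehe" already present; 2 new (h, q)
  "bbbeheeqhqq" → 11 new (b, b, b, e, h, e, e, q, h, q, q)
  "hqbq" → prefix "hqb" already present; 1 new (q)
  "hqhhqbq" → prefix "hqhhq" already present; 2 new (b, q)
  "hqhqebehehqe" → prefix "hqhqebehehq" already present; 1 new (e)
  "eqq" → 3 new (e, q, q)
Total nodes = 10 + 4 + 8 + 0 + 7 + 4 + 3 + 2 + 8 + 6 + 0 + 3 + 5 + 3 + 2 + 11 + 1 + 2 + 1 + 3 = 83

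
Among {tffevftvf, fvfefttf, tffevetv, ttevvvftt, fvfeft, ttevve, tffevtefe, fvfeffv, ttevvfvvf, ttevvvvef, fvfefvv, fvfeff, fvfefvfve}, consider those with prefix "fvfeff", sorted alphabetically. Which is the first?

fvfeff

DFS of the "fvfeff" subtree visits, in order: "fvfeff", "fvfeffv"
The 1st is fvfeff.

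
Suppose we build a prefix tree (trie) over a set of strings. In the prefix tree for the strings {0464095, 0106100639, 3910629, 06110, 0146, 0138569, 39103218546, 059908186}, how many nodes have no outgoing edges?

8

Leaves are exactly the stored words that no other stored word extends.
Those words: "0106100639", "0138569", "0146", "0464095", "059908186", "06110", "39103218546", "3910629"
Leaf count: 8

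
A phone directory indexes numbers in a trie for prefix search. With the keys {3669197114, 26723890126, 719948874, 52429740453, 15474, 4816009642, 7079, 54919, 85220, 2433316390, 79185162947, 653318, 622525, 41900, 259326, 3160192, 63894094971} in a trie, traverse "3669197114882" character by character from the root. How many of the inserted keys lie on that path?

1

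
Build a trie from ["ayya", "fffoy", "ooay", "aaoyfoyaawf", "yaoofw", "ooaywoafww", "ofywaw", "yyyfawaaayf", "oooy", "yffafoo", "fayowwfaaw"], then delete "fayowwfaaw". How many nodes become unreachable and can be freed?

9

A node on "fayowwfaaw"'s path can go only if nothing else ends at it or branches off below it.
The suffix "ayowwfaaw" (9 nodes) is used only by "fayowwfaaw"; the node for "f" still has the child "f", so pruning stops there.
Nodes removed: 9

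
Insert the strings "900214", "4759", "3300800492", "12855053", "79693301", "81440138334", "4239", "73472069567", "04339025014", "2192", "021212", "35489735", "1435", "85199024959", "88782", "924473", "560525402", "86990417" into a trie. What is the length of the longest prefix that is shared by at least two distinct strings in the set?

Look for the deepest trie node that still has at least two words in its subtree.
e.g. "021212" and "04339025014" share the prefix "0" of length 1; no pair shares a longer one.
Longest shared-prefix length: 1

1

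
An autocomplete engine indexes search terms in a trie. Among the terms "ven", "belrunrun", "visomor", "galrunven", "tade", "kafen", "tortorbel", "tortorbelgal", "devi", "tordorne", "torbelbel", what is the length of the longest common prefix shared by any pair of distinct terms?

9

The deepest shared node is where two words last agree before diverging.
"tortorbel" and "tortorbelgal" agree on "tortorbel" (9 characters) before diverging; nothing deeper is shared.
Longest shared-prefix length: 9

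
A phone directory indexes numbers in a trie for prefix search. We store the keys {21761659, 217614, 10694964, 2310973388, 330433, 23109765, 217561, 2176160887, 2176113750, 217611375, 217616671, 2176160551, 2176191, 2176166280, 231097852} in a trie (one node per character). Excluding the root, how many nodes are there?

Count nodes per top-level branch (shared prefixes stored once):
  '1'-branch (10694964): 8 nodes
  '2'-branch (217561, 217611375, 2176113750, 217614, 2176160551, 2176160887, 21761659, 2176166280, 217616671, 2176191, 2310973388, 23109765, 231097852): 46 nodes
  '3'-branch (330433): 6 nodes
Sum: 60

60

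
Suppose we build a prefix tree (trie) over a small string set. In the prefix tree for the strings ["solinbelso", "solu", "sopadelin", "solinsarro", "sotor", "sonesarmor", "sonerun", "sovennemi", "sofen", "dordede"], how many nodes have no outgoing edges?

A leaf is a node with no children — equivalently, the end of a word that is not a proper prefix of any other stored word.
Those words: "dordede", "sofen", "solinbelso", "solinsarro", "solu", "sonerun", "sonesarmor", "sopadelin", "sotor", "sovennemi"
Leaf count: 10

10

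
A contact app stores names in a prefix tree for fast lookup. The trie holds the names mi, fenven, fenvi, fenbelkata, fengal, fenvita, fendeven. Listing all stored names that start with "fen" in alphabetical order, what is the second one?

Filter for "fen…" and sort: "fenbelkata", "fendeven", "fengal", "fenven", "fenvi", "fenvita"
Position 2: fendeven

fendeven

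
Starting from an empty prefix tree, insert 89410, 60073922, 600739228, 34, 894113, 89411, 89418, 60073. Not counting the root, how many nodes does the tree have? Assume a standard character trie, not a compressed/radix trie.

Count nodes per top-level branch (shared prefixes stored once):
  '3'-branch (34): 2 nodes
  '6'-branch (60073, 60073922, 600739228): 9 nodes
  '8'-branch (89410, 89411, 894113, 89418): 8 nodes
Sum: 19

19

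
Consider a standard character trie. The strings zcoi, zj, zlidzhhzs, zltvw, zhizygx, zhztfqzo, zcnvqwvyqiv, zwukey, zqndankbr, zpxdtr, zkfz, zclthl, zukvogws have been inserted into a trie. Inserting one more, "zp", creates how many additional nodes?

Every character of "zp" already lies on an existing path (it is a prefix of some stored word).
No new nodes are needed: 0.

0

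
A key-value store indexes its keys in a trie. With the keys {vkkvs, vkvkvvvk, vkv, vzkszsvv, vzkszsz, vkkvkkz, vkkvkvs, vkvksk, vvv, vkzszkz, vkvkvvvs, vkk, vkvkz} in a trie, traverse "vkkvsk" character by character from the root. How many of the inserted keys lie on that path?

Traverse "vkkvsk" character by character; count nodes along the way that are marked as word ends.
Prefixes of the query that are stored words: "vkk", "vkkvs"
Count: 2

2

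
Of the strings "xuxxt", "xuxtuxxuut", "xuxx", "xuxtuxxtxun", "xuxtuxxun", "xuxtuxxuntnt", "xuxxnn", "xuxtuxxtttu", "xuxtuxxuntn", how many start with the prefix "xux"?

9

Traverse to the node for "xux", then collect every word in that subtree.
Matches: "xuxtuxxtttu", "xuxtuxxtxun", "xuxtuxxun", "xuxtuxxuntn", "xuxtuxxuntnt", "xuxtuxxuut", "xuxx", "xuxxnn", "xuxxt"
Count: 9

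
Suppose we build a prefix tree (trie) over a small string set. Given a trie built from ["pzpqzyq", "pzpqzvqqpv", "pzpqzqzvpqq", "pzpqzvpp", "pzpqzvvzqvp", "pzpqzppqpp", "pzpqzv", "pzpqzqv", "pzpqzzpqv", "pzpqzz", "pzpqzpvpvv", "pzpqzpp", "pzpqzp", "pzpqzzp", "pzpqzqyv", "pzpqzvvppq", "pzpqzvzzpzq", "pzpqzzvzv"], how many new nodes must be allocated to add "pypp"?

The longest prefix of "pypp" already in the trie is "p" (length 1).
New nodes needed: |"pypp"| − 1 = 4 − 1 = 3.

3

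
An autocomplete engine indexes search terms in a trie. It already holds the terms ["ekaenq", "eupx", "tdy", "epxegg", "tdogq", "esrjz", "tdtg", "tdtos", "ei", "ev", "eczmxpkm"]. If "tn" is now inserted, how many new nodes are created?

1

Walking "tn" from the root, the first 1 characters ("t") follow existing edges; "n" is the first miss.
Each of the 1 remaining characters creates one node.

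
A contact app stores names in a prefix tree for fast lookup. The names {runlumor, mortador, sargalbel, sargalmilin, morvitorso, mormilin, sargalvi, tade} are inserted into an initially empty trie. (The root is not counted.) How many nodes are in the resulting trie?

48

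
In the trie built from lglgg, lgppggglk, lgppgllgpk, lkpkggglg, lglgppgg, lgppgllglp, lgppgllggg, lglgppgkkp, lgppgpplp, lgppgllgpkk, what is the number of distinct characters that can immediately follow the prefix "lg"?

2

Walk "lg" from the root, arriving at one node.
Distinct next characters after "lg": l, p.
That node has 2 child edges.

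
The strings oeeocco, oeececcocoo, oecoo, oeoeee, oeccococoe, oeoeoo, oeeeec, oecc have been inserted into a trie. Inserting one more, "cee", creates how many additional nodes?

3

"cee" shares no prefix with any stored word, so all 3 characters open new nodes.
3 − 0 = 3 new nodes.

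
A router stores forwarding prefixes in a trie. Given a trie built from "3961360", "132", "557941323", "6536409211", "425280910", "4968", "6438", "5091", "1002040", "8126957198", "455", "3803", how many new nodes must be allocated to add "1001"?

1

"100" is already a path in the trie; the remaining "1" must be added.
Each of the 1 remaining characters creates one node.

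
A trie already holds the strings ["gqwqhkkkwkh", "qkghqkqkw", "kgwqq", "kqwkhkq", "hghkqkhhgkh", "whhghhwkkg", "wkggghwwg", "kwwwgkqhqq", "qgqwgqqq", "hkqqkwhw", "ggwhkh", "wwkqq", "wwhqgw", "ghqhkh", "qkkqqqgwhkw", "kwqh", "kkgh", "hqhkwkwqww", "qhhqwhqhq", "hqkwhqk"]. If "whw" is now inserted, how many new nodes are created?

1

"wh" is already a path in the trie; the remaining "w" must be added.
So 3 − 2 = 1 new nodes.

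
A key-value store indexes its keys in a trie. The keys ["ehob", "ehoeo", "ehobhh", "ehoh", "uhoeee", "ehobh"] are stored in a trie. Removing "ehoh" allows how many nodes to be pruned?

Walk "ehoh" from the leaf back toward the root, removing each node that no remaining word uses.
The suffix "h" (1 node) is used only by "ehoh"; the node for "eho" still has the child "b", so pruning stops there.
Nodes removed: 1

1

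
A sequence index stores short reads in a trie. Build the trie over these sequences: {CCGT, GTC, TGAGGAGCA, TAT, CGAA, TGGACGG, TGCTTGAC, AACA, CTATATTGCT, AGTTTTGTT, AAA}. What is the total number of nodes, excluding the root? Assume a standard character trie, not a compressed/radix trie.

Count nodes per top-level branch (shared prefixes stored once):
  'A'-branch (AAA, AACA, AGTTTTGTT): 13 nodes
  'C'-branch (CCGT, CGAA, CTATATTGCT): 16 nodes
  'G'-branch (GTC): 3 nodes
  'T'-branch (TAT, TGAGGAGCA, TGCTTGAC, TGGACGG): 22 nodes
Sum: 54

54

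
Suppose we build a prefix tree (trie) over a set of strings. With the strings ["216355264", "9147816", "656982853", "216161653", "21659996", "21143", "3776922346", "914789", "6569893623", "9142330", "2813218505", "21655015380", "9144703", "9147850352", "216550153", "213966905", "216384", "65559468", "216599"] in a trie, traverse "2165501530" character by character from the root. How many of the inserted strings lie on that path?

1

Walk "2165501530" from the root; an end-of-word marker is hit whenever a stored word is a prefix of "2165501530".
Prefixes of the query that are stored words: "216550153"
Count: 1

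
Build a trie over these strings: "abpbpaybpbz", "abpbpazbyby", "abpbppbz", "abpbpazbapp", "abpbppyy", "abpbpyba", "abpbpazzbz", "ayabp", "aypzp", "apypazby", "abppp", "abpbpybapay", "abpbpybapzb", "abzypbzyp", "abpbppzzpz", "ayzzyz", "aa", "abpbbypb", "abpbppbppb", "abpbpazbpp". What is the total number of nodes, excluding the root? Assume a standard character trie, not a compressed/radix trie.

Count nodes per top-level branch (shared prefixes stored once):
  'a'-branch (aa, abpbbypb, abpbpaybpbz, abpbpazbapp, abpbpazbpp, abpbpazbyby, abpbpazzbz, abpbppbppb, abpbppbz, abpbppyy, abpbppzzpz, abpbpyba, abpbpybapay, abpbpybapzb, abppp, abzypbzyp, apypazby, ayabp, aypzp, ayzzyz): 76 nodes
Sum: 76

76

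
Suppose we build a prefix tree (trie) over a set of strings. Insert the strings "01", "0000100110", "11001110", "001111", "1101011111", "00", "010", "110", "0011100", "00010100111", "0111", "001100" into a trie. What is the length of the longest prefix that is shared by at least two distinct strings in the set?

The deepest shared node is where two words last agree before diverging.
"0011100" and "001111" agree on "00111" (5 characters) before diverging; nothing deeper is shared.
Longest shared-prefix length: 5

5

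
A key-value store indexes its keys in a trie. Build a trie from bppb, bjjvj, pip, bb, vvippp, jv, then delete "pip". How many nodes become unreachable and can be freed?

3

After clearing the end-marker at "pip", prune upward until reaching a node still needed by another word.
No other word shares any prefix with "pip", so all 3 of its nodes go.
Nodes removed: 3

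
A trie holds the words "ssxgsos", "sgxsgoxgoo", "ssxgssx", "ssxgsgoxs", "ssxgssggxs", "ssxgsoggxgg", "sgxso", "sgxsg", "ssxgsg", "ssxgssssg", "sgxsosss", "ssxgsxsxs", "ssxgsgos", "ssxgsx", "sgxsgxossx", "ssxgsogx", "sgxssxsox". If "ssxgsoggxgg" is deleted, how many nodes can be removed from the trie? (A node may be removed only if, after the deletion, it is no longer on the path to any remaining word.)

A node on "ssxgsoggxgg"'s path can go only if nothing else ends at it or branches off below it.
The suffix "gxgg" (4 nodes) is used only by "ssxgsoggxgg"; the node for "ssxgsog" still has the child "x", so pruning stops there.
Nodes removed: 4

4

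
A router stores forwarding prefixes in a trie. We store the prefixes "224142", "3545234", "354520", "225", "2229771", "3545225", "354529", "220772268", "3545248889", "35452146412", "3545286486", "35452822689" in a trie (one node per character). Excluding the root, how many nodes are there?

Trace insertions, counting only characters that open a new branch:
  "224142" → 6 new (2, 2, 4, 1, 4, 2)
  "3545234" → 7 new (3, 5, 4, 5, 2, 3, 4)
  "354520" → prefix "35452" already present; 1 new (0)
  "225" → prefix "22" already present; 1 new (5)
  "2229771" → prefix "22" already present; 5 new (2, 9, 7, 7, 1)
  "3545225" → prefix "35452" already present; 2 new (2, 5)
  "354529" → prefix "35452" already present; 1 new (9)
  "220772268" → prefix "22" already present; 7 new (0, 7, 7, 2, 2, 6, 8)
  "3545248889" → prefix "35452" already present; 5 new (4, 8, 8, 8, 9)
  "35452146412" → prefix "35452" already present; 6 new (1, 4, 6, 4, 1, 2)
  "3545286486" → prefix "35452" already present; 5 new (8, 6, 4, 8, 6)
  "35452822689" → prefix "354528" already present; 5 new (2, 2, 6, 8, 9)
Total nodes = 6 + 7 + 1 + 1 + 5 + 2 + 1 + 7 + 5 + 6 + 5 + 5 = 51

51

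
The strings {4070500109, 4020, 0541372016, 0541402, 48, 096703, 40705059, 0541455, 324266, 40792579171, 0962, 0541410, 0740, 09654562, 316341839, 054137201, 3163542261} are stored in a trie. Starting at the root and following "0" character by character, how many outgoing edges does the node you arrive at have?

3

Follow the path "0" to its node, then look at its outgoing edges.
Distinct next characters after "0": 5, 7, 9.
That node has 3 child edges.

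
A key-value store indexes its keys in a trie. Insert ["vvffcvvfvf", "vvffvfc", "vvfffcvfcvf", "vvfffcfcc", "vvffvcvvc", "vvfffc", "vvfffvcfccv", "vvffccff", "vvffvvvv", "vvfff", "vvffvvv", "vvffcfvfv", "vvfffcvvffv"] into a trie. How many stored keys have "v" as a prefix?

13

Traverse to the node for "v", then collect every word in that subtree.
Matches: "vvffccff", "vvffcfvfv", "vvffcvvfvf", "vvfff", "vvfffc", "vvfffcfcc", "vvfffcvfcvf", "vvfffcvvffv", "vvfffvcfccv", "vvffvcvvc", "vvffvfc", "vvffvvv", "vvffvvvv"
Count: 13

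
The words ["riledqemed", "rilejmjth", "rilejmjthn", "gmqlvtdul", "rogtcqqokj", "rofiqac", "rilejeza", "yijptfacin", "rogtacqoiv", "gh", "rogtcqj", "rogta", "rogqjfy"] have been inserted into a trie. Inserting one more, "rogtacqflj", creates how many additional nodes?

3

Walking "rogtacqflj" from the root, the first 7 characters ("rogtacq") follow existing edges; "f" is the first miss.
Each of the 3 remaining characters creates one node.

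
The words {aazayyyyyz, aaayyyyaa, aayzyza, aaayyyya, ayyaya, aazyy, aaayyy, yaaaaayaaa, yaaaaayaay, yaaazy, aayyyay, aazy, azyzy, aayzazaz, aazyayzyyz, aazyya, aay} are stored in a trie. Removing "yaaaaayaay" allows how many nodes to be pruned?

1

A node on "yaaaaayaay"'s path can go only if nothing else ends at it or branches off below it.
The suffix "y" (1 node) is used only by "yaaaaayaay"; the node for "yaaaaayaa" still has the child "a", so pruning stops there.
Nodes removed: 1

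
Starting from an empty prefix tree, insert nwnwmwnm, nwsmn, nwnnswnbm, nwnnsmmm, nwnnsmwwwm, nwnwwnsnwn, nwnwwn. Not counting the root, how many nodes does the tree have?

Count nodes per top-level branch (shared prefixes stored once):
  'n'-branch (nwnnsmmm, nwnnsmwwwm, nwnnswnbm, nwnwmwnm, nwnwwn, nwnwwnsnwn, nwsmn): 30 nodes
Sum: 30

30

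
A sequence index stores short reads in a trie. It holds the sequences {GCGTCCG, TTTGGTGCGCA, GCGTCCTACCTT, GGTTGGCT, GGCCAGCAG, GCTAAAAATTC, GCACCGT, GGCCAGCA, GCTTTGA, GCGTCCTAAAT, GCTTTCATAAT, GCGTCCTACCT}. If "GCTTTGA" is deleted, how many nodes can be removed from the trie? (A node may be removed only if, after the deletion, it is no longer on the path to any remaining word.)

Walk "GCTTTGA" from the leaf back toward the root, removing each node that no remaining word uses.
The suffix "GA" (2 nodes) is used only by "GCTTTGA"; the node for "GCTTT" still has the child "C", so pruning stops there.
Nodes removed: 2

2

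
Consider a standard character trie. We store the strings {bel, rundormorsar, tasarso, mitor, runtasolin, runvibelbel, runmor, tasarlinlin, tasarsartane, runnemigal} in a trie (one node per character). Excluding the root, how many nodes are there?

64

Insert word by word; a character creates a node only if that edge doesn't already exist:
  "bel" → 3 new (b, e, l)
  "rundormorsar" → 12 new (r, u, n, d, o, r, m, o, r, s, a, r)
  "tasarso" → 7 new (t, a, s, a, r, s, o)
  "mitor" → 5 new (m, i, t, o, r)
  "runtasolin" → prefix "run" already present; 7 new (t, a, s, o, l, i, n)
  "runvibelbel" → prefix "run" already present; 8 new (v, i, b, e, l, b, e, l)
  "runmor" → prefix "run" already present; 3 new (m, o, r)
  "tasarlinlin" → prefix "tasar" already present; 6 new (l, i, n, l, i, n)
  "tasarsartane" → prefix "tasars" already present; 6 new (a, r, t, a, n, e)
  "runnemigal" → prefix "run" already present; 7 new (n, e, m, i, g, a, l)
Total nodes = 3 + 12 + 7 + 5 + 7 + 8 + 3 + 6 + 6 + 7 = 64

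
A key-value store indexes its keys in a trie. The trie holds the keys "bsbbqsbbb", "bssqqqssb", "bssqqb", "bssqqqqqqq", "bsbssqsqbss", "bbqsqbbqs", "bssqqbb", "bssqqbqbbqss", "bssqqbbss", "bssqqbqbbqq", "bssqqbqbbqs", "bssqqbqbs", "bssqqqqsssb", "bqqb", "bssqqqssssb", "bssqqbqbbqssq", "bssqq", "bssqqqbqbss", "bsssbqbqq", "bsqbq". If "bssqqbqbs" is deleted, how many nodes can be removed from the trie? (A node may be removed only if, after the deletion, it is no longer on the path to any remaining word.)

1

After clearing the end-marker at "bssqqbqbs", prune upward until reaching a node still needed by another word.
The suffix "s" (1 node) is used only by "bssqqbqbs"; the node for "bssqqbqb" still has the child "b", so pruning stops there.
Nodes removed: 1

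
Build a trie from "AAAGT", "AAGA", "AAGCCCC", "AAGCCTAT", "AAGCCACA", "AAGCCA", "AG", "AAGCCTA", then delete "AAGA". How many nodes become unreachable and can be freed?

1

Walk "AAGA" from the leaf back toward the root, removing each node that no remaining word uses.
The suffix "A" (1 node) is used only by "AAGA"; the node for "AAG" still has the child "C", so pruning stops there.
Nodes removed: 1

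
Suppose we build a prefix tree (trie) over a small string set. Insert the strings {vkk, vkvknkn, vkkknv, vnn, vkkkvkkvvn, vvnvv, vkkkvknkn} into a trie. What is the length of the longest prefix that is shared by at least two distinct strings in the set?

The deepest shared node is where two words last agree before diverging.
"vkkkvkkvvn" and "vkkkvknkn" agree on "vkkkvk" (6 characters) before diverging; nothing deeper is shared.
Longest shared-prefix length: 6

6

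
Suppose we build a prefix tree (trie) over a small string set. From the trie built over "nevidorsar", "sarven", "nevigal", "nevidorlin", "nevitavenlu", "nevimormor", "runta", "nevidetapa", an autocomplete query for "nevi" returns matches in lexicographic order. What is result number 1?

Filter for "nevi…" and sort: "nevidetapa", "nevidorlin", "nevidorsar", "nevigal", "nevimormor", "nevitavenlu"
Position 1: nevidetapa

nevidetapa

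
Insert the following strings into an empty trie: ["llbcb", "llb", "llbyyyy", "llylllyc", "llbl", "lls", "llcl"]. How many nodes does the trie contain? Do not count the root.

19

Count nodes per top-level branch (shared prefixes stored once):
  'l'-branch (llb, llbcb, llbl, llbyyyy, llcl, lls, llylllyc): 19 nodes
Sum: 19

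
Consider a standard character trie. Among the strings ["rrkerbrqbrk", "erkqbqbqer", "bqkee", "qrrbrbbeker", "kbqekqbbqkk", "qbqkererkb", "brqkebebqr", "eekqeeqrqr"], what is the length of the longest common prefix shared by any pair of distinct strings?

1

Equivalently: take the maximum, over all pairs, of their longest common prefix length.
e.g. "bqkee" and "brqkebebqr" share the prefix "b" of length 1; no pair shares a longer one.
Longest shared-prefix length: 1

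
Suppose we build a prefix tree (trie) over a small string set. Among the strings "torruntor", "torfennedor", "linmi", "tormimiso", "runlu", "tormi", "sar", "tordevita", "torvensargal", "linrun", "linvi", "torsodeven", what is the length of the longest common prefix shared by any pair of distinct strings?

The deepest shared node is where two words last agree before diverging.
e.g. "tormi" and "tormimiso" share the prefix "tormi" of length 5; no pair shares a longer one.
Longest shared-prefix length: 5

5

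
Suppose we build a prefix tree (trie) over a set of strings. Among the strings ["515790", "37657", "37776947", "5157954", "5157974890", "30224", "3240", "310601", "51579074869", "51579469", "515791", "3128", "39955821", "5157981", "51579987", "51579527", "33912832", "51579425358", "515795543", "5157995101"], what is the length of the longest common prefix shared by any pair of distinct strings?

6

Look for the deepest trie node that still has at least two words in its subtree.
e.g. "515790" and "51579074869" share the prefix "515790" of length 6; no pair shares a longer one.
Longest shared-prefix length: 6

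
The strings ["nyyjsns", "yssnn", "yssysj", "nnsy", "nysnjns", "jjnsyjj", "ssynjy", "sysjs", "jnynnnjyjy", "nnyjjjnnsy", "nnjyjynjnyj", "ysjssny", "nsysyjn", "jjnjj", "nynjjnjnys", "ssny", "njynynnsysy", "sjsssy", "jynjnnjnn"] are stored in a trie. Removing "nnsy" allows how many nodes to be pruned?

2

Walk "nnsy" from the leaf back toward the root, removing each node that no remaining word uses.
The suffix "sy" (2 nodes) is used only by "nnsy"; the node for "nn" still has the child "y", so pruning stops there.
Nodes removed: 2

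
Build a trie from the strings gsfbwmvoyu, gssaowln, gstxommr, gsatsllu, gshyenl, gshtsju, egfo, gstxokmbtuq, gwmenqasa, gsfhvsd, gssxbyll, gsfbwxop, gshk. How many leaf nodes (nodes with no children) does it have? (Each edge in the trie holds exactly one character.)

13

A leaf is a node with no children — equivalently, the end of a word that is not a proper prefix of any other stored word.
Those words: "egfo", "gsatsllu", "gsfbwmvoyu", "gsfbwxop", "gsfhvsd", "gshk", "gshtsju", "gshyenl", "gssaowln", "gssxbyll", "gstxokmbtuq", "gstxommr", "gwmenqasa"
Leaf count: 13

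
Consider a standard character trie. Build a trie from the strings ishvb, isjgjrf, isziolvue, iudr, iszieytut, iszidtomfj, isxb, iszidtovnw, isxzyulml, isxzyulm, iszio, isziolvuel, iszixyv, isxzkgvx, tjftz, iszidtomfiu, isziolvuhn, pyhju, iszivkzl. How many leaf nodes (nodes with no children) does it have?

16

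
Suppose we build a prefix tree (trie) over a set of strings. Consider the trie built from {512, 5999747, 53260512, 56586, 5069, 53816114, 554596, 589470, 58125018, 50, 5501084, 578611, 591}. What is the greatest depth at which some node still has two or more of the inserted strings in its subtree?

2

The deepest shared node is where two words last agree before diverging.
"50" and "5069" agree on "50" (2 characters) before diverging; nothing deeper is shared.
Longest shared-prefix length: 2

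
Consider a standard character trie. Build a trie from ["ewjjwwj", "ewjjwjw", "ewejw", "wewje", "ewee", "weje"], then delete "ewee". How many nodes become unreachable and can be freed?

A node on "ewee"'s path can go only if nothing else ends at it or branches off below it.
The suffix "e" (1 node) is used only by "ewee"; the node for "ewe" still has the child "j", so pruning stops there.
Nodes removed: 1

1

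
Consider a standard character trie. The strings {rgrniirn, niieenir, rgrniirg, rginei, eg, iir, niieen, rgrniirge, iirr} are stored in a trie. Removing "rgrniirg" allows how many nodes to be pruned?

0

A node on "rgrniirg"'s path can go only if nothing else ends at it or branches off below it.
Every node on "rgrniirg" is still needed (e.g. by "rgrniirge"), so nothing is freed.
Nodes removed: 0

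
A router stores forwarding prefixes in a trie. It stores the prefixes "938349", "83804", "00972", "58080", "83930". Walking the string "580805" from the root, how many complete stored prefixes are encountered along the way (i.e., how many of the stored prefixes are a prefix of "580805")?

1

Walk "580805" from the root; an end-of-word marker is hit whenever a stored word is a prefix of "580805".
Prefixes of the query that are stored words: "58080"
Count: 1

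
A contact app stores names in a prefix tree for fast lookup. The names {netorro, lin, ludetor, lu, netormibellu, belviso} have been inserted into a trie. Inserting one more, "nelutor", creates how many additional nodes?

"ne" is already a path in the trie; the remaining "lutor" must be added.
So 7 − 2 = 5 new nodes.

5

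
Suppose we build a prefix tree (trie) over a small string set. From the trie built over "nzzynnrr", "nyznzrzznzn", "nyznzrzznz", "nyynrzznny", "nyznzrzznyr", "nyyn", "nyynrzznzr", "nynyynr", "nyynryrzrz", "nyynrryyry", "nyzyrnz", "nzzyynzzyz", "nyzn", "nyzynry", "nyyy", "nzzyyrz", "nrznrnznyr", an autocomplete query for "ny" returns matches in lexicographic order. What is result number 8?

Filter for "ny…" and sort: "nynyynr", "nyyn", "nyynrryyry", "nyynryrzrz", "nyynrzznny", "nyynrzznzr", "nyyy", "nyzn", "nyznzrzznyr", "nyznzrzznz", "nyznzrzznzn", "nyzynry", "nyzyrnz"
Position 8: nyzn

nyzn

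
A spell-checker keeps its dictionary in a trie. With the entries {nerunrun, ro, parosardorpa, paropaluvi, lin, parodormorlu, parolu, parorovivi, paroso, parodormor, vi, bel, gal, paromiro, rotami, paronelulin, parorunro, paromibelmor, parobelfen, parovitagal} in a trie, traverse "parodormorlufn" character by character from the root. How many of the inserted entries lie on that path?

2

Walk "parodormorlufn" from the root; an end-of-word marker is hit whenever a stored word is a prefix of "parodormorlufn".
Prefixes of the query that are stored words: "parodormor", "parodormorlu"
Count: 2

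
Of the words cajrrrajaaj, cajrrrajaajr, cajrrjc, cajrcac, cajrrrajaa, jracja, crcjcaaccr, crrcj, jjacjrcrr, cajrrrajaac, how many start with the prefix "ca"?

6

Filter for entries beginning with "ca":
Words under "ca": cajrcac, cajrrjc, cajrrrajaa, cajrrrajaac, cajrrrajaaj, cajrrrajaajr
Count: 6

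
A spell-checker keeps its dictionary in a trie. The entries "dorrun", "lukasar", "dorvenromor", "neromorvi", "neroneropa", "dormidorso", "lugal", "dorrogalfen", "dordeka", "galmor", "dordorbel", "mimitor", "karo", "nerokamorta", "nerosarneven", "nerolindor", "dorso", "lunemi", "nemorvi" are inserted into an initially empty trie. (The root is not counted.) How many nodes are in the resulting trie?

111

Trace insertions, counting only characters that open a new branch:
  "dorrun" → 6 new (d, o, r, r, u, n)
  "lukasar" → 7 new (l, u, k, a, s, a, r)
  "dorvenromor" → prefix "dor" already present; 8 new (v, e, n, r, o, m, o, r)
  "neromorvi" → 9 new (n, e, r, o, m, o, r, v, i)
  "neroneropa" → prefix "nero" already present; 6 new (n, e, r, o, p, a)
  "dormidorso" → prefix "dor" already present; 7 new (m, i, d, o, r, s, o)
  "lugal" → prefix "lu" already present; 3 new (g, a, l)
  "dorrogalfen" → prefix "dorr" already present; 7 new (o, g, a, l, f, e, n)
  "dordeka" → prefix "dor" already present; 4 new (d, e, k, a)
  "galmor" → 6 new (g, a, l, m, o, r)
  "dordorbel" → prefix "dord" already present; 5 new (o, r, b, e, l)
  "mimitor" → 7 new (m, i, m, i, t, o, r)
  "karo" → 4 new (k, a, r, o)
  "nerokamorta" → prefix "nero" already present; 7 new (k, a, m, o, r, t, a)
  "nerosarneven" → prefix "nero" already present; 8 new (s, a, r, n, e, v, e, n)
  "nerolindor" → prefix "nero" already present; 6 new (l, i, n, d, o, r)
  "dorso" → prefix "dor" already present; 2 new (s, o)
  "lunemi" → prefix "lu" already present; 4 new (n, e, m, i)
  "nemorvi" → prefix "ne" already present; 5 new (m, o, r, v, i)
Total nodes = 6 + 7 + 8 + 9 + 6 + 7 + 3 + 7 + 4 + 6 + 5 + 7 + 4 + 7 + 8 + 6 + 2 + 4 + 5 = 111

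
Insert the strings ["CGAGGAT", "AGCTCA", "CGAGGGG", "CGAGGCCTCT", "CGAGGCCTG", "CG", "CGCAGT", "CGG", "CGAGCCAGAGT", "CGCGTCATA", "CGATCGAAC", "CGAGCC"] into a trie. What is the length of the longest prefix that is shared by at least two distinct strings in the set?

8

The deepest shared node is where two words last agree before diverging.
"CGAGGCCTCT" and "CGAGGCCTG" agree on "CGAGGCCT" (8 characters) before diverging; nothing deeper is shared.
Longest shared-prefix length: 8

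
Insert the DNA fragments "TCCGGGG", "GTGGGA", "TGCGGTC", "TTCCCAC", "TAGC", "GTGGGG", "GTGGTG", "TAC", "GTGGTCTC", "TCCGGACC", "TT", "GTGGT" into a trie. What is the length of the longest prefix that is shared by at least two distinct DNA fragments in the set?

The deepest shared node is where two words last agree before diverging.
"GTGGGA" and "GTGGGG" agree on "GTGGG" (5 characters) before diverging; nothing deeper is shared.
Longest shared-prefix length: 5

5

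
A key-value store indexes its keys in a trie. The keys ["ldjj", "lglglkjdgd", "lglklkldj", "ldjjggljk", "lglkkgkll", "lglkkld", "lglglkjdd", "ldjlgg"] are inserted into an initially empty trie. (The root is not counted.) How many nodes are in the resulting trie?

Insert word by word; a character creates a node only if that edge doesn't already exist:
  "ldjj" → 4 new (l, d, j, j)
  "lglglkjdgd" → prefix "l" already present; 9 new (g, l, g, l, k, j, d, g, d)
  "lglklkldj" → prefix "lgl" already present; 6 new (k, l, k, l, d, j)
  "ldjjggljk" → prefix "ldjj" already present; 5 new (g, g, l, j, k)
  "lglkkgkll" → prefix "lglk" already present; 5 new (k, g, k, l, l)
  "lglkkld" → prefix "lglkk" already present; 2 new (l, d)
  "lglglkjdd" → prefix "lglglkjd" already present; 1 new (d)
  "ldjlgg" → prefix "ldj" already present; 3 new (l, g, g)
Total nodes = 4 + 9 + 6 + 5 + 5 + 2 + 1 + 3 = 35

35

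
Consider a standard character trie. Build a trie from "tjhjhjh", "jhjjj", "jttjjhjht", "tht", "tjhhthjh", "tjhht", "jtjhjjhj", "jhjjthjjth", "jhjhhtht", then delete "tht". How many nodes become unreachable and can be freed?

2

A node on "tht"'s path can go only if nothing else ends at it or branches off below it.
The suffix "ht" (2 nodes) is used only by "tht"; the node for "t" still has the child "j", so pruning stops there.
Nodes removed: 2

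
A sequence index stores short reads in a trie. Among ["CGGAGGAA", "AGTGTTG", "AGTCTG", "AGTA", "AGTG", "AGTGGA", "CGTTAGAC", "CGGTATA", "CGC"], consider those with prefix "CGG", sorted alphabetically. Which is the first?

DFS of the "CGG" subtree visits, in order: "CGGAGGAA", "CGGTATA"
The 1st is CGGAGGAA.

CGGAGGAA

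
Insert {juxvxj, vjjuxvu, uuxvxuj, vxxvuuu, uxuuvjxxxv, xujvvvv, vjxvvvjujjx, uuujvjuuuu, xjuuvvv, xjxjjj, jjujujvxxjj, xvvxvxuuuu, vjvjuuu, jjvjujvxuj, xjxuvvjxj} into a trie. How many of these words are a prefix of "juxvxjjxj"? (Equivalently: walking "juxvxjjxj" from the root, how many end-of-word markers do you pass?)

1

Check each prefix of "juxvxjjxj" against the stored set — each match is an end-marker on the path.
Prefixes of the query that are stored words: "juxvxj"
Count: 1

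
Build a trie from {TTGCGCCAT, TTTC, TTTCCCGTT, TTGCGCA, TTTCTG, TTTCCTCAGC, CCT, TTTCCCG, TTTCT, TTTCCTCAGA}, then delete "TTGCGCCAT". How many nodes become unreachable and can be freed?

3

After clearing the end-marker at "TTGCGCCAT", prune upward until reaching a node still needed by another word.
The suffix "CAT" (3 nodes) is used only by "TTGCGCCAT"; the node for "TTGCGC" still has the child "A", so pruning stops there.
Nodes removed: 3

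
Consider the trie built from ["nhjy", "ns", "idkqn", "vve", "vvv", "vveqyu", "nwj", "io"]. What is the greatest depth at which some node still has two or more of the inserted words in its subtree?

3

Equivalently: take the maximum, over all pairs, of their longest common prefix length.
"vve" and "vveqyu" agree on "vve" (3 characters) before diverging; nothing deeper is shared.
Longest shared-prefix length: 3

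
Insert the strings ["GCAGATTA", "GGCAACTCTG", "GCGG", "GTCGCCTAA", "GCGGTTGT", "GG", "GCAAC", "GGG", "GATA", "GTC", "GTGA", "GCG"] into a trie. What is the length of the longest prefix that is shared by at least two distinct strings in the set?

4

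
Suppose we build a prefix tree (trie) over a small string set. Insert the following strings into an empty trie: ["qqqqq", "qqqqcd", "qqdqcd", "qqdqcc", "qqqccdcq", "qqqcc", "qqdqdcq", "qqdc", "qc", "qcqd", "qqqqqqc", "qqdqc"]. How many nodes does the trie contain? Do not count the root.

Insert word by word; a character creates a node only if that edge doesn't already exist:
  "qqqqq" → 5 new (q, q, q, q, q)
  "qqqqcd" → prefix "qqqq" already present; 2 new (c, d)
  "qqdqcd" → prefix "qq" already present; 4 new (d, q, c, d)
  "qqdqcc" → prefix "qqdqc" already present; 1 new (c)
  "qqqccdcq" → prefix "qqq" already present; 5 new (c, c, d, c, q)
  "qqqcc" → prefix "qqqcc" already present; 0 new (none)
  "qqdqdcq" → prefix "qqdq" already present; 3 new (d, c, q)
  "qqdc" → prefix "qqd" already present; 1 new (c)
  "qc" → prefix "q" already present; 1 new (c)
  "qcqd" → prefix "qc" already present; 2 new (q, d)
  "qqqqqqc" → prefix "qqqqq" already present; 2 new (q, c)
  "qqdqc" → prefix "qqdqc" already present; 0 new (none)
Total nodes = 5 + 2 + 4 + 1 + 5 + 0 + 3 + 1 + 1 + 2 + 2 + 0 = 26

26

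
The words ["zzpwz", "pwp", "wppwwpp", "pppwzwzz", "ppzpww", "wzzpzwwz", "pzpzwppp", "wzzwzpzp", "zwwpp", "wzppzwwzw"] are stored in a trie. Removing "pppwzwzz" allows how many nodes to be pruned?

6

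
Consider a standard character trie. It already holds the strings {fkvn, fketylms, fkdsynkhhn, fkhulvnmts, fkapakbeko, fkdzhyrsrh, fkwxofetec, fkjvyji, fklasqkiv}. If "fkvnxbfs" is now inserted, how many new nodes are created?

4

The longest prefix of "fkvnxbfs" already in the trie is "fkvn" (length 4).
So 8 − 4 = 4 new nodes.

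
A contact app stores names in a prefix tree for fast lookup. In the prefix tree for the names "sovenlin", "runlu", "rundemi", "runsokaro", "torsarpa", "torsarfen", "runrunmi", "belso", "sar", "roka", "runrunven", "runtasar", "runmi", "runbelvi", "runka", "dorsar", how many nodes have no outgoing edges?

A leaf is a node with no children — equivalently, the end of a word that is not a proper prefix of any other stored word.
Those words: "belso", "dorsar", "roka", "runbelvi", "rundemi", "runka", "runlu", "runmi", "runrunmi", "runrunven", "runsokaro", "runtasar", "sar", "sovenlin", "torsarfen", "torsarpa"
Leaf count: 16

16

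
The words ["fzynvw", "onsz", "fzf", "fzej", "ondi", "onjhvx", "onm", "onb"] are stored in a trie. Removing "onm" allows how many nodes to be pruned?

After clearing the end-marker at "onm", prune upward until reaching a node still needed by another word.
The suffix "m" (1 node) is used only by "onm"; the node for "on" still has the child "s", so pruning stops there.
Nodes removed: 1

1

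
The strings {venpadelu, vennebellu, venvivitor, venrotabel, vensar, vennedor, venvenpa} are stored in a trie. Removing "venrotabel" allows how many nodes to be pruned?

After clearing the end-marker at "venrotabel", prune upward until reaching a node still needed by another word.
The suffix "rotabel" (7 nodes) is used only by "venrotabel"; the node for "ven" still has the child "p", so pruning stops there.
Nodes removed: 7

7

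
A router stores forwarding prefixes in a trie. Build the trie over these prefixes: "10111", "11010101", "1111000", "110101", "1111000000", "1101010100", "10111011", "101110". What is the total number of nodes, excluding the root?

25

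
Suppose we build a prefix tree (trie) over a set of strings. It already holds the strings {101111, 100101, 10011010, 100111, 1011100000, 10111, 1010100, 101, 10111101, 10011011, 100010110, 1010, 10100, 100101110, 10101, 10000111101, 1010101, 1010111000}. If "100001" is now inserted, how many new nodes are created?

0

Every character of "100001" already lies on an existing path (it is a prefix of some stored word).
No new nodes are needed: 0.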